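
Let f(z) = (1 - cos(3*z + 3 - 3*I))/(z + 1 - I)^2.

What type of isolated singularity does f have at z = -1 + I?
removable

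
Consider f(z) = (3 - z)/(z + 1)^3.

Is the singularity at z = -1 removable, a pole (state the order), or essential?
pole of order 3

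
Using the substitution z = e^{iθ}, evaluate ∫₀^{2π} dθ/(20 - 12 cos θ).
pi/8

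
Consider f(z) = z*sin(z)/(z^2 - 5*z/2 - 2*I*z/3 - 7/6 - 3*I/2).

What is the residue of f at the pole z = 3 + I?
(426/505 - 18*I/505)*sin(3 + I)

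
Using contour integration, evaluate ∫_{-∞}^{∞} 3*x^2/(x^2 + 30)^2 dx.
Let f(z) = 3*z^2/(z^2 + 30)^2. The denominator has no real zeros and deg Q - deg P = 2 ≥ 2, so the integral of f over the upper semicircle |z| = R tends to 0 as R → ∞. Closing the contour in the upper half-plane,
  ∫_{-∞}^{∞} f(x) dx = 2πi · Σ Res(f, z_k)  over the poles with Im z_k > 0.

Zeros of the denominator: z^2 + 30 = 0 gives z = ±sqrt(30)*I.
Upper half-plane: z = sqrt(30)*I (a pole of order 2).

Write f(z) = g(z)/(z - sqrt(30)*I)^2 with g(z) = 3*z^2/(z + sqrt(30)*I)^2. For a double pole, Res(f, z₀) = g'(z₀):
  g'(z) = 6*sqrt(30)*I*z/(z + sqrt(30)*I)^3
  Res(f, sqrt(30)*I) = g'(sqrt(30)*I) = -sqrt(30)*I/40

∫_{-∞}^{∞} f(x) dx = 2πi · (-sqrt(30)*I/40) = sqrt(30)*pi/20

Final answer: sqrt(30)*pi/20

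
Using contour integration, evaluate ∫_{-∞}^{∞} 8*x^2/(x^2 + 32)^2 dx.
Let f(z) = 8*z^2/(z^2 + 32)^2. The denominator has no real zeros and deg Q - deg P = 2 ≥ 2, so the integral of f over the upper semicircle |z| = R tends to 0 as R → ∞. Closing the contour in the upper half-plane,
  ∫_{-∞}^{∞} f(x) dx = 2πi · Σ Res(f, z_k)  over the poles with Im z_k > 0.

Zeros of the denominator: z^2 + 32 = 0 gives z = ±4*sqrt(2)*I.
Upper half-plane: z = 4*sqrt(2)*I (a pole of order 2).

Write f(z) = g(z)/(z - 4*sqrt(2)*I)^2 with g(z) = 8*z^2/(z + 4*sqrt(2)*I)^2. For a double pole, Res(f, z₀) = g'(z₀):
  g'(z) = 64*sqrt(2)*I*z/(z + 4*sqrt(2)*I)^3
  Res(f, 4*sqrt(2)*I) = g'(4*sqrt(2)*I) = -sqrt(2)*I/4

∫_{-∞}^{∞} f(x) dx = 2πi · (-sqrt(2)*I/4) = sqrt(2)*pi/2

Final answer: sqrt(2)*pi/2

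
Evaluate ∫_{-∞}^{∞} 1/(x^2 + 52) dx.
Let f(z) = 1/(z^2 + 52). The denominator has no real zeros and deg Q - deg P = 2 ≥ 2, so the integral of f over the upper semicircle |z| = R tends to 0 as R → ∞. Closing the contour in the upper half-plane,
  ∫_{-∞}^{∞} f(x) dx = 2πi · Σ Res(f, z_k)  over the poles with Im z_k > 0.

Zeros of the denominator: z^2 + 52 = 0 gives z = ±2*sqrt(13)*I.
Upper half-plane: z = 2*sqrt(13)*I (simple).

Each pole is a simple zero of Q(z) = z^2 + 52, so Res(f, z₀) = P(z₀)/Q'(z₀) with P(z) = 1, Q'(z) = 2*z:
  Res(f, 2*sqrt(13)*I) = (1)/(4*sqrt(13)*I) = -sqrt(13)*I/52

∫_{-∞}^{∞} f(x) dx = 2πi · (-sqrt(13)*I/52) = sqrt(13)*pi/26

Final answer: sqrt(13)*pi/26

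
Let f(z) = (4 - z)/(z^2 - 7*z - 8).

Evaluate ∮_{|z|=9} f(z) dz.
By the residue theorem, ∮_C f(z) dz = 2πi · (sum of the residues of f at the poles inside |z| = 9).

The denominator factors as (z - 8)*(z + 1), so the singularities of f are simple poles at z = 8, z = -1.
  |8|² = 64 < 81 = 9², so this pole is inside the contour.
  |-1|² = 1 < 81 = 9², so this pole is inside the contour.

With P(z) = 4 - z and Q(z) = z^2 - 7*z - 8, each pole is simple, so Res(f, z₀) = P(z₀)/Q'(z₀) with Q'(z) = 2*z - 7.
  Res(f, 8) = P(8)/Q'(8) = (-4)/(9) = -4/9
  Res(f, -1) = P(-1)/Q'(-1) = (5)/(-9) = -5/9

Sum of residues inside C: -1
∮_C f(z) dz = 2πi · (-1) = -2*I*pi

Final answer: -2*I*pi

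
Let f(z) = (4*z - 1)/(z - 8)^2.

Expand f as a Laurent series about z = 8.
Put w = z - (8), i.e. z = w + 8. The denominator is w^2, so it suffices to rewrite the numerator in powers of w.

P(z) = 4*z - 1
P(w + 8) = 31 + 4*w

Dividing each term by w^2:
  f = 31/w^2 + 4/w

Substituting back w = z - 8:
  f(z) = 31/(z - 8)^2 + 4/(z - 8)

The series is finite because the numerator is a polynomial; the negative powers form the principal part, and the coefficient of 1/(z - 8) gives Res(f, 8) = 4.

Final answer: 31/(z - 8)^2 + 4/(z - 8)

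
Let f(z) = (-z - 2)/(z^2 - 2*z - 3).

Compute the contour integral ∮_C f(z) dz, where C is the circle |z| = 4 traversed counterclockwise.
By the residue theorem, ∮_C f(z) dz = 2πi · (sum of the residues of f at the poles inside |z| = 4).

The denominator factors as (z - 3)*(z + 1), so the singularities of f are simple poles at z = 3, z = -1.
  |3|² = 9 < 16 = 4², so this pole is inside the contour.
  |-1|² = 1 < 16 = 4², so this pole is inside the contour.

With P(z) = -z - 2 and Q(z) = z^2 - 2*z - 3, each pole is simple, so Res(f, z₀) = P(z₀)/Q'(z₀) with Q'(z) = 2*z - 2.
  Res(f, 3) = P(3)/Q'(3) = (-5)/(4) = -5/4
  Res(f, -1) = P(-1)/Q'(-1) = (-1)/(-4) = 1/4

Sum of residues inside C: -1
∮_C f(z) dz = 2πi · (-1) = -2*I*pi

Final answer: -2*I*pi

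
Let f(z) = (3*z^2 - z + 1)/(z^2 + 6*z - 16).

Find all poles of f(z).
The singularities of f are the zeros of the denominator. Factoring,
  z^2 + 6*z - 16 = (z - 2)*(z + 8)
so the candidates are z = 2, z = -8.

Check the numerator P(z) = 3*z^2 - z + 1 at each one:
  P(2) = 11 ≠ 0, so z = 2 is a (simple) pole.
  P(-8) = 201 ≠ 0, so z = -8 is a (simple) pole.

Poles of f: {-8, 2}

Final answer: {-8, 2}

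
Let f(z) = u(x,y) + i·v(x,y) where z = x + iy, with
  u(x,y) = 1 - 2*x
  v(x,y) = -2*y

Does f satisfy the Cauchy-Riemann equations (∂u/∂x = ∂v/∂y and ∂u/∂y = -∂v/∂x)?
∂u/∂x = -2
∂v/∂y = -2
∂u/∂y = 0
∂v/∂x = 0
∂u/∂x = ∂v/∂y and ∂u/∂y = -∂v/∂x hold identically; f is analytic.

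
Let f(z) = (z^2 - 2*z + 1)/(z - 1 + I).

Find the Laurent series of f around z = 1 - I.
Put w = z - (1 - I), i.e. z = w + 1 - I. The denominator is w, so it suffices to rewrite the numerator in powers of w.

P(z) = z^2 - 2*z + 1
P(w + 1 - I) = -1 - 2*I*w + w^2

Dividing each term by w:
  f = -1/w - 2*I + w

Substituting back w = z - 1 + I:
  f(z) = -1/(z - 1 + I) - 2*I + (z - 1 + I)

The series is finite because the numerator is a polynomial; the negative powers form the principal part, and the coefficient of 1/(z - 1 + I) gives Res(f, 1 - I) = -1.

Final answer: -1/(z - 1 + I) - 2*I + (z - 1 + I)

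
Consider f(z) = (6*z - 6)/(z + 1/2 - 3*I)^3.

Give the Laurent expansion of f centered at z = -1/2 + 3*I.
(-9 + 18*I)/(z + 1/2 - 3*I)^3 + 6/(z + 1/2 - 3*I)^2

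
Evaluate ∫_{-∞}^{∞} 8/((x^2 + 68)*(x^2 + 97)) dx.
Let f(z) = 8/((z^2 + 68)*(z^2 + 97)). The denominator has no real zeros and deg Q - deg P = 4 ≥ 2, so the integral of f over the upper semicircle |z| = R tends to 0 as R → ∞. Closing the contour in the upper half-plane,
  ∫_{-∞}^{∞} f(x) dx = 2πi · Σ Res(f, z_k)  over the poles with Im z_k > 0.

Zeros of the denominator: z^2 + 68 = 0 gives z = ±2*sqrt(17)*I; z^2 + 97 = 0 gives z = ±sqrt(97)*I.
Upper half-plane: z = 2*sqrt(17)*I, z = sqrt(97)*I (simple).

Each pole is a simple zero of Q(z) = z^4 + 165*z^2 + 6596, so Res(f, z₀) = P(z₀)/Q'(z₀) with P(z) = 8, Q'(z) = 4*z^3 + 330*z:
  Res(f, 2*sqrt(17)*I) = (8)/(116*sqrt(17)*I) = -2*sqrt(17)*I/493
  Res(f, sqrt(97)*I) = (8)/(-58*sqrt(97)*I) = 4*sqrt(97)*I/2813

Sum of residues: 2*I*(-97*sqrt(17) + 34*sqrt(97))/47821
∫_{-∞}^{∞} f(x) dx = 2πi · (2*I*(-97*sqrt(17) + 34*sqrt(97))/47821) = 4*pi*(-34*sqrt(97) + 97*sqrt(17))/47821

Final answer: 4*pi*(-34*sqrt(97) + 97*sqrt(17))/47821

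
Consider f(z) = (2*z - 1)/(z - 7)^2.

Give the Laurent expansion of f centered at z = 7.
Put w = z - (7), i.e. z = w + 7. The denominator is w^2, so it suffices to rewrite the numerator in powers of w.

P(z) = 2*z - 1
P(w + 7) = 13 + 2*w

Dividing each term by w^2:
  f = 13/w^2 + 2/w

Substituting back w = z - 7:
  f(z) = 13/(z - 7)^2 + 2/(z - 7)

The series is finite because the numerator is a polynomial; the negative powers form the principal part, and the coefficient of 1/(z - 7) gives Res(f, 7) = 2.

Final answer: 13/(z - 7)^2 + 2/(z - 7)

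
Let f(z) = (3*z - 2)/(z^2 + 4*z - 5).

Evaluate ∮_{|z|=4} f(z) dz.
I*pi/3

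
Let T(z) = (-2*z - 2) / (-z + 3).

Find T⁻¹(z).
(3*z + 2)/(z - 2)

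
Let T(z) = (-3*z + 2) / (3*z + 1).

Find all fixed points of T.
T(z) = z means -3*z + 2 = z*(3*z + 1), i.e.
  3*z^2 + 4*z - 2 = 0.
Discriminant: (4)^2 - 4*(3)*(-2) = 40, so the roots are real.
  z = (-4 ± sqrt(40))/(2*(3))
Fixed points: {-sqrt(10)/3 - 2/3, -2/3 + sqrt(10)/3}

Final answer: {-sqrt(10)/3 - 2/3, -2/3 + sqrt(10)/3}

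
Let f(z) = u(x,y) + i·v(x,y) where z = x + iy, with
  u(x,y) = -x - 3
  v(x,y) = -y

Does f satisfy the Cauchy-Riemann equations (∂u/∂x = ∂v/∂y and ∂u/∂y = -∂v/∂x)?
∂u/∂x = -1
∂v/∂y = -1
∂u/∂y = 0
∂v/∂x = 0
∂u/∂x = ∂v/∂y and ∂u/∂y = -∂v/∂x hold identically; f is analytic.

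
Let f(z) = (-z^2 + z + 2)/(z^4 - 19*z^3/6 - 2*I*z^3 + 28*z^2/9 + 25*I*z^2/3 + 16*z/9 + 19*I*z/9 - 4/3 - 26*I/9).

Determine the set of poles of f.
{-2/3, 1/3 + 3*I, 1/2, 3 - I}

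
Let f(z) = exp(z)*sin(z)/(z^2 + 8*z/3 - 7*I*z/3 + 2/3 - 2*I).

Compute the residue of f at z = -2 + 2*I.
Write f(z) = P(z)/Q(z) with P(z) = exp(z)*sin(z) and Q(z) = z^2 + 8*z/3 - 7*I*z/3 + 2/3 - 2*I.
The denominator factors as Q(z) = (z + 2 - 2*I)*(z + 2/3 - I/3), so z = -2 + 2*I is a simple zero of Q and P is analytic there; z = -2 + 2*I is therefore a simple pole and
  Res(f, z₀) = P(z₀)/Q'(z₀).

Q'(z) = 2*z + 8/3 - 7*I/3, so Q'(-2 + 2*I) = -4/3 + 5*I/3.
P(-2 + 2*I) = -exp(-2 + 2*I)*sin(2 - 2*I).

Res(f, -2 + 2*I) = (-exp(-2 + 2*I)*sin(2 - 2*I))/(-4/3 + 5*I/3) = (12/41 + 15*I/41)*exp(-2 + 2*I)*sin(2 - 2*I)

Final answer: (12/41 + 15*I/41)*exp(-2 + 2*I)*sin(2 - 2*I)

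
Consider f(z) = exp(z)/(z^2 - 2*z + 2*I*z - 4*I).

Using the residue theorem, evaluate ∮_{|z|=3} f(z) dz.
By the residue theorem, ∮_C f(z) dz = 2πi · (sum of the residues of f at the poles inside |z| = 3).

The denominator factors as (z + 2*I)*(z - 2), so the singularities of f are simple poles at z = -2*I, z = 2.
  |-2*I|² = 4 < 9 = 3², so this pole is inside the contour.
  |2|² = 4 < 9 = 3², so this pole is inside the contour.

With P(z) = exp(z) and Q(z) = z^2 - 2*z + 2*I*z - 4*I, each pole is simple, so Res(f, z₀) = P(z₀)/Q'(z₀) with Q'(z) = 2*z - 2 + 2*I.
  Res(f, -2*I) = P(-2*I)/Q'(-2*I) = (exp(-2*I))/(-2 - 2*I) = (-1/4 + I/4)*exp(-2*I)
  Res(f, 2) = P(2)/Q'(2) = (exp(2))/(2 + 2*I) = (1/4 - I/4)*exp(2)

Sum of residues inside C: (1/4 - I/4)*exp(2) + (-1/4 + I/4)*exp(-2*I)
∮_C f(z) dz = 2πi · ((1/4 - I/4)*exp(2) + (-1/4 + I/4)*exp(-2*I)) = pi*(-1/2 - I/2)*exp(-2*I) + pi*(1/2 + I/2)*exp(2)

Final answer: pi*(-1/2 - I/2)*exp(-2*I) + pi*(1/2 + I/2)*exp(2)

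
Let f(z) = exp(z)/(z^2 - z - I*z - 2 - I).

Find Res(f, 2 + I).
(3/10 - I/10)*exp(2 + I)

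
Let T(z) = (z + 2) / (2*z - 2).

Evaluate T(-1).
Substitute z = -1:
  numerator:   (-1) + 2 = 1
  denominator: 2*(-1) - 2 = -4
T(-1) = (1)/(-4) = -1/4

Final answer: -1/4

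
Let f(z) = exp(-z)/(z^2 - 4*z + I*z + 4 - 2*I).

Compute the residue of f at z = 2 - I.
I*exp(-2 + I)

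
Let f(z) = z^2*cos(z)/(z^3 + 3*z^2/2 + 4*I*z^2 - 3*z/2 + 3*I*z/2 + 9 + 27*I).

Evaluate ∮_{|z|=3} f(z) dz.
By the residue theorem, ∮_C f(z) dz = 2πi · (sum of the residues of f at the poles inside |z| = 3).

The denominator factors as (z + 3 + 3*I)*(z - 3/2 + 3*I)*(z - 2*I), so the singularities of f are simple poles at z = -3 - 3*I, z = 3/2 - 3*I, z = 2*I.
  |-3 - 3*I|² = 18 > 9 = 3², so this pole is outside the contour.
  |3/2 - 3*I|² = 45/4 > 9 = 3², so this pole is outside the contour.
  |2*I|² = 4 < 9 = 3², so this pole is inside the contour.

With P(z) = z^2*cos(z) and Q(z) = z^3 + 3*z^2/2 + 4*I*z^2 - 3*z/2 + 3*I*z/2 + 9 + 27*I, each pole is simple, so Res(f, z₀) = P(z₀)/Q'(z₀) with Q'(z) = 3*z^2 + 3*z + 8*I*z - 3/2 + 3*I/2.
  Res(f, 2*I) = P(2*I)/Q'(2*I) = (-4*cosh(2))/(-59/2 + 15*I/2) = (236/1853 + 60*I/1853)*cosh(2)

∮_C f(z) dz = 2πi · ((236/1853 + 60*I/1853)*cosh(2)) = pi*(-120/1853 + 472*I/1853)*cosh(2)

Final answer: pi*(-120/1853 + 472*I/1853)*cosh(2)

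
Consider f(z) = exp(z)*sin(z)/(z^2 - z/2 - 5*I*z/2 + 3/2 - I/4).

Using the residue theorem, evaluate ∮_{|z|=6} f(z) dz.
By the residue theorem, ∮_C f(z) dz = 2πi · (sum of the residues of f at the poles inside |z| = 6).

The denominator factors as (z - 1/2 - 3*I)*(z + I/2), so the singularities of f are simple poles at z = 1/2 + 3*I, z = -I/2.
  |1/2 + 3*I|² = 37/4 < 36 = 6², so this pole is inside the contour.
  |-I/2|² = 1/4 < 36 = 6², so this pole is inside the contour.

With P(z) = exp(z)*sin(z) and Q(z) = z^2 - z/2 - 5*I*z/2 + 3/2 - I/4, each pole is simple, so Res(f, z₀) = P(z₀)/Q'(z₀) with Q'(z) = 2*z - 1/2 - 5*I/2.
  Res(f, 1/2 + 3*I) = P(1/2 + 3*I)/Q'(1/2 + 3*I) = (exp(1/2 + 3*I)*sin(1/2 + 3*I))/(1/2 + 7*I/2) = (1/25 - 7*I/25)*exp(1/2 + 3*I)*sin(1/2 + 3*I)
  Res(f, -I/2) = P(-I/2)/Q'(-I/2) = (-I*exp(-I/2)*sinh(1/2))/(-1/2 - 7*I/2) = (7/25 + I/25)*exp(-I/2)*sinh(1/2)

Sum of residues inside C: (7/25 + I/25)*exp(-I/2)*sinh(1/2) + (1/25 - 7*I/25)*exp(1/2 + 3*I)*sin(1/2 + 3*I)
∮_C f(z) dz = 2πi · ((7/25 + I/25)*exp(-I/2)*sinh(1/2) + (1/25 - 7*I/25)*exp(1/2 + 3*I)*sin(1/2 + 3*I)) = pi*(14/25 + 2*I/25)*exp(1/2 + 3*I)*sin(1/2 + 3*I) + pi*(-2/25 + 14*I/25)*exp(-I/2)*sinh(1/2)

Final answer: pi*(14/25 + 2*I/25)*exp(1/2 + 3*I)*sin(1/2 + 3*I) + pi*(-2/25 + 14*I/25)*exp(-I/2)*sinh(1/2)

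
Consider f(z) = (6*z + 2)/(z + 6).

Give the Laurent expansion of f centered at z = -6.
-34/(z + 6) + 6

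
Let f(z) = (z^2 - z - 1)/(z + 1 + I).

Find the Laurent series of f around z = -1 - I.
Put w = z - (-1 - I), i.e. z = w - 1 - I. The denominator is w, so it suffices to rewrite the numerator in powers of w.

P(z) = z^2 - z - 1
P(w - 1 - I) = 3*I + (-3 - 2*I)*w + w^2

Dividing each term by w:
  f = 3*I/w - 3 - 2*I + w

Substituting back w = z + 1 + I:
  f(z) = 3*I/(z + 1 + I) - 3 - 2*I + (z + 1 + I)

The series is finite because the numerator is a polynomial; the negative powers form the principal part, and the coefficient of 1/(z + 1 + I) gives Res(f, -1 - I) = 3*I.

Final answer: 3*I/(z + 1 + I) - 3 - 2*I + (z + 1 + I)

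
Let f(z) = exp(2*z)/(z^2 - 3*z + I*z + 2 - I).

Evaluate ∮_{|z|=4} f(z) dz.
pi*(1 - I)*exp(2) + pi*(-1 + I)*exp(4 - 2*I)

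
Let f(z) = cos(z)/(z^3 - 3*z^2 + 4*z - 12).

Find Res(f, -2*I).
(-1/26 - 3*I/52)*cosh(2)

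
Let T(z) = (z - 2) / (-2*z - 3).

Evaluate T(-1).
3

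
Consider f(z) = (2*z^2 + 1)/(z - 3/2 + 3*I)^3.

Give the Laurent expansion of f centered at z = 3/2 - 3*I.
Put w = z - (3/2 - 3*I), i.e. z = w + 3/2 - 3*I. The denominator is w^3, so it suffices to rewrite the numerator in powers of w.

P(z) = 2*z^2 + 1
P(w + 3/2 - 3*I) = -25/2 - 18*I + (6 - 12*I)*w + 2*w^2

Dividing each term by w^3:
  f = (-25/2 - 18*I)/w^3 + (6 - 12*I)/w^2 + 2/w

Substituting back w = z - 3/2 + 3*I:
  f(z) = (-25/2 - 18*I)/(z - 3/2 + 3*I)^3 + (6 - 12*I)/(z - 3/2 + 3*I)^2 + 2/(z - 3/2 + 3*I)

The series is finite because the numerator is a polynomial; the negative powers form the principal part, and the coefficient of 1/(z - 3/2 + 3*I) gives Res(f, 3/2 - 3*I) = 2.

Final answer: (-25/2 - 18*I)/(z - 3/2 + 3*I)^3 + (6 - 12*I)/(z - 3/2 + 3*I)^2 + 2/(z - 3/2 + 3*I)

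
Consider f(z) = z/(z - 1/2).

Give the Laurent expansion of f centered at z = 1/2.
Put w = z - (1/2), i.e. z = w + 1/2. The denominator is w, so it suffices to rewrite the numerator in powers of w.

P(z) = z
P(w + 1/2) = 1/2 + w

Dividing each term by w:
  f = 1/(2*w) + 1

Substituting back w = z - 1/2:
  f(z) = 1/(2*(z - 1/2)) + 1

The series is finite because the numerator is a polynomial; the negative powers form the principal part, and the coefficient of 1/(z - 1/2) gives Res(f, 1/2) = 1/2.

Final answer: 1/(2*(z - 1/2)) + 1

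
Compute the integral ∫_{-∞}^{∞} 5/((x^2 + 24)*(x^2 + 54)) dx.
sqrt(6)*pi/216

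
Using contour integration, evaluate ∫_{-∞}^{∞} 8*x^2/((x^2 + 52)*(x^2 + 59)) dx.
8*pi*(-2*sqrt(13) + sqrt(59))/7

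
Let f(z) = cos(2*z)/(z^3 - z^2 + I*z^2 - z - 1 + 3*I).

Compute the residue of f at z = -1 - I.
Write f(z) = P(z)/Q(z) with P(z) = cos(2*z) and Q(z) = z^3 - z^2 + I*z^2 - z - 1 + 3*I.
The denominator factors as Q(z) = (z - I)*(z - 2 + I)*(z + 1 + I), so z = -1 - I is a simple zero of Q and P is analytic there; z = -1 - I is therefore a simple pole and
  Res(f, z₀) = P(z₀)/Q'(z₀).

Q'(z) = 3*z^2 - 2*z + 2*I*z - 1, so Q'(-1 - I) = 3 + 6*I.
P(-1 - I) = cos(2 + 2*I).

Res(f, -1 - I) = (cos(2 + 2*I))/(3 + 6*I) = (1/15 - 2*I/15)*cos(2 + 2*I)

Final answer: (1/15 - 2*I/15)*cos(2 + 2*I)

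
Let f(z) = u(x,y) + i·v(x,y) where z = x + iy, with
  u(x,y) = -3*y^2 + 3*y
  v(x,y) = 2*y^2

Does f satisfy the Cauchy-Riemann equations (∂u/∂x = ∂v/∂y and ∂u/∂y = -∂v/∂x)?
∂u/∂x = 0
∂v/∂y = 4*y
∂u/∂y = 3 - 6*y
∂v/∂x = 0
∂u/∂x ≠ ∂v/∂y and ∂u/∂y ≠ -∂v/∂x; the Cauchy-Riemann equations are not satisfied, so f is not analytic.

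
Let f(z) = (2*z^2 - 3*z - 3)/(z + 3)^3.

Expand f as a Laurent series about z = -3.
Put w = z - (-3), i.e. z = w - 3. The denominator is w^3, so it suffices to rewrite the numerator in powers of w.

P(z) = 2*z^2 - 3*z - 3
P(w - 3) = 24 - 15*w + 2*w^2

Dividing each term by w^3:
  f = 24/w^3 - 15/w^2 + 2/w

Substituting back w = z + 3:
  f(z) = 24/(z + 3)^3 - 15/(z + 3)^2 + 2/(z + 3)

The series is finite because the numerator is a polynomial; the negative powers form the principal part, and the coefficient of 1/(z + 3) gives Res(f, -3) = 2.

Final answer: 24/(z + 3)^3 - 15/(z + 3)^2 + 2/(z + 3)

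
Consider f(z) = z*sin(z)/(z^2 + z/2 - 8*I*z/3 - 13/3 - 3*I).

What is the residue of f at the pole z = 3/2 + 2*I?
Write f(z) = P(z)/Q(z) with P(z) = z*sin(z) and Q(z) = z^2 + z/2 - 8*I*z/3 - 13/3 - 3*I.
The denominator factors as Q(z) = (z - 3/2 - 2*I)*(z + 2 - 2*I/3), so z = 3/2 + 2*I is a simple zero of Q and P is analytic there; z = 3/2 + 2*I is therefore a simple pole and
  Res(f, z₀) = P(z₀)/Q'(z₀).

Q'(z) = 2*z + 1/2 - 8*I/3, so Q'(3/2 + 2*I) = 7/2 + 4*I/3.
P(3/2 + 2*I) = (3/2 + 2*I)*sin(3/2 + 2*I).

Res(f, 3/2 + 2*I) = ((3/2 + 2*I)*sin(3/2 + 2*I))/(7/2 + 4*I/3) = (57/101 + 36*I/101)*sin(3/2 + 2*I)

Final answer: (57/101 + 36*I/101)*sin(3/2 + 2*I)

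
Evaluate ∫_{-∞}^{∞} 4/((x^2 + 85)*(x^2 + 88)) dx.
Let f(z) = 4/((z^2 + 85)*(z^2 + 88)). The denominator has no real zeros and deg Q - deg P = 4 ≥ 2, so the integral of f over the upper semicircle |z| = R tends to 0 as R → ∞. Closing the contour in the upper half-plane,
  ∫_{-∞}^{∞} f(x) dx = 2πi · Σ Res(f, z_k)  over the poles with Im z_k > 0.

Zeros of the denominator: z^2 + 85 = 0 gives z = ±sqrt(85)*I; z^2 + 88 = 0 gives z = ±2*sqrt(22)*I.
Upper half-plane: z = 2*sqrt(22)*I, z = sqrt(85)*I (simple).

Each pole is a simple zero of Q(z) = z^4 + 173*z^2 + 7480, so Res(f, z₀) = P(z₀)/Q'(z₀) with P(z) = 4, Q'(z) = 4*z^3 + 346*z:
  Res(f, 2*sqrt(22)*I) = (4)/(-12*sqrt(22)*I) = sqrt(22)*I/66
  Res(f, sqrt(85)*I) = (4)/(6*sqrt(85)*I) = -2*sqrt(85)*I/255

Sum of residues: I*(-44*sqrt(85) + 85*sqrt(22))/5610
∫_{-∞}^{∞} f(x) dx = 2πi · (I*(-44*sqrt(85) + 85*sqrt(22))/5610) = pi*(-85*sqrt(22) + 44*sqrt(85))/2805

Final answer: pi*(-85*sqrt(22) + 44*sqrt(85))/2805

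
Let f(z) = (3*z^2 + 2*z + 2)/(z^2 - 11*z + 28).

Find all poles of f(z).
The singularities of f are the zeros of the denominator. Factoring,
  z^2 - 11*z + 28 = (z - 7)*(z - 4)
so the candidates are z = 7, z = 4.

Check the numerator P(z) = 3*z^2 + 2*z + 2 at each one:
  P(7) = 163 ≠ 0, so z = 7 is a (simple) pole.
  P(4) = 58 ≠ 0, so z = 4 is a (simple) pole.

Poles of f: {4, 7}

Final answer: {4, 7}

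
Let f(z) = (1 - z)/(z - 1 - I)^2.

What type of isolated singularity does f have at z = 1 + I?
pole of order 2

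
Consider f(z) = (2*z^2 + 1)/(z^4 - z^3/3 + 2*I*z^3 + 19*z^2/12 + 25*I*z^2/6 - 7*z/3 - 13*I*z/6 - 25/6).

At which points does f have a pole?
The singularities of f are the zeros of the denominator. Factoring,
  z^4 - z^3/3 + 2*I*z^3 + 19*z^2/12 + 25*I*z^2/6 - 7*z/3 - 13*I*z/6 - 25/6 = (z - 1 + I/2)*(z + 2/3 - I/2)*(z + 1 - I)*(z - 1 + 3*I)
so the candidates are z = 1 - I/2, z = -2/3 + I/2, z = -1 + I, z = 1 - 3*I.

Check the numerator P(z) = 2*z^2 + 1 at each one:
  P(1 - I/2) = 5/2 - 2*I ≠ 0, so z = 1 - I/2 is a (simple) pole.
  P(-2/3 + I/2) = 25/18 - 4*I/3 ≠ 0, so z = -2/3 + I/2 is a (simple) pole.
  P(-1 + I) = 1 - 4*I ≠ 0, so z = -1 + I is a (simple) pole.
  P(1 - 3*I) = -15 - 12*I ≠ 0, so z = 1 - 3*I is a (simple) pole.

Poles of f: {-1 + I, -2/3 + I/2, 1 - 3*I, 1 - I/2}

Final answer: {-1 + I, -2/3 + I/2, 1 - 3*I, 1 - I/2}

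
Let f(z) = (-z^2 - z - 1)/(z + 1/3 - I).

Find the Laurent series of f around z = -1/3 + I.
Put w = z - (-1/3 + I), i.e. z = w - 1/3 + I. The denominator is w, so it suffices to rewrite the numerator in powers of w.

P(z) = -z^2 - z - 1
P(w - 1/3 + I) = 2/9 - I/3 + (-1/3 - 2*I)*w - w^2

Dividing each term by w:
  f = (2/9 - I/3)/w - 1/3 - 2*I - w

Substituting back w = z + 1/3 - I:
  f(z) = (2/9 - I/3)/(z + 1/3 - I) - 1/3 - 2*I - (z + 1/3 - I)

The series is finite because the numerator is a polynomial; the negative powers form the principal part, and the coefficient of 1/(z + 1/3 - I) gives Res(f, -1/3 + I) = 2/9 - I/3.

Final answer: (2/9 - I/3)/(z + 1/3 - I) - 1/3 - 2*I - (z + 1/3 - I)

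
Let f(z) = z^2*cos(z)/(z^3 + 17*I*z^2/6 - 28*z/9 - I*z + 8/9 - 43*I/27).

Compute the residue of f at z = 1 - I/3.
Write f(z) = P(z)/Q(z) with P(z) = z^2*cos(z) and Q(z) = z^3 + 17*I*z^2/6 - 28*z/9 - I*z + 8/9 - 43*I/27.
The denominator factors as Q(z) = (z + 2/3 + 3*I/2)*(z + 1/3 + I)*(z - 1 + I/3), so z = 1 - I/3 is a simple zero of Q and P is analytic there; z = 1 - I/3 is therefore a simple pole and
  Res(f, z₀) = P(z₀)/Q'(z₀).

Q'(z) = 3*z^2 + 17*I*z/3 - 28/9 - I, so Q'(1 - I/3) = 13/9 + 8*I/3.
P(1 - I/3) = (8/9 - 2*I/3)*cos(1 - I/3).

Res(f, 1 - I/3) = ((8/9 - 2*I/3)*cos(1 - I/3))/(13/9 + 8*I/3) = (-8/149 - 54*I/149)*cos(1 - I/3)

Final answer: (-8/149 - 54*I/149)*cos(1 - I/3)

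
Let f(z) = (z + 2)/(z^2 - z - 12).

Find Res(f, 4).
Write f(z) = P(z)/Q(z) with P(z) = z + 2 and Q(z) = z^2 - z - 12.
The denominator factors as Q(z) = (z + 3)*(z - 4), so z = 4 is a simple zero of Q and P is analytic there; z = 4 is therefore a simple pole and
  Res(f, z₀) = P(z₀)/Q'(z₀).

Q'(z) = 2*z - 1, so Q'(4) = 7.
P(4) = 6.

Res(f, 4) = (6)/(7) = 6/7

Final answer: 6/7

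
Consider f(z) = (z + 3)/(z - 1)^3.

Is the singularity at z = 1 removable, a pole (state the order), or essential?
Write f(z) = g(z)/(z - 1)^3 with g(z) = z + 3.
g is entire and g(1) = 4 ≠ 0, so no factor of (z - 1) cancels: the Laurent expansion of f about z = 1 starts at the power -3, i.e. lim_{z→z₀} (z - z₀)^3 f(z) = 4 is finite and nonzero.
So z = 1 is a pole of order 3.

Final answer: pole of order 3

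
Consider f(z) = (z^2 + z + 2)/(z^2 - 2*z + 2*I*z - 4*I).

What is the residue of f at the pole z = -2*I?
Write f(z) = P(z)/Q(z) with P(z) = z^2 + z + 2 and Q(z) = z^2 - 2*z + 2*I*z - 4*I.
The denominator factors as Q(z) = (z + 2*I)*(z - 2), so z = -2*I is a simple zero of Q and P is analytic there; z = -2*I is therefore a simple pole and
  Res(f, z₀) = P(z₀)/Q'(z₀).

Q'(z) = 2*z - 2 + 2*I, so Q'(-2*I) = -2 - 2*I.
P(-2*I) = -2 - 2*I.

Res(f, -2*I) = (-2 - 2*I)/(-2 - 2*I) = 1

Final answer: 1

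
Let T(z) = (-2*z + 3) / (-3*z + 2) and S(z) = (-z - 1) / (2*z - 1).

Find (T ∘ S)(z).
(8*z - 1)/(7*z + 1)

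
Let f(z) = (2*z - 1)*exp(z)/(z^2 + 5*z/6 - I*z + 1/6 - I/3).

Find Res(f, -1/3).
Write f(z) = P(z)/Q(z) with P(z) = (2*z - 1)*exp(z) and Q(z) = z^2 + 5*z/6 - I*z + 1/6 - I/3.
The denominator factors as Q(z) = (z + 1/2 - I)*(z + 1/3), so z = -1/3 is a simple zero of Q and P is analytic there; z = -1/3 is therefore a simple pole and
  Res(f, z₀) = P(z₀)/Q'(z₀).

Q'(z) = 2*z + 5/6 - I, so Q'(-1/3) = 1/6 - I.
P(-1/3) = -5*exp(-1/3)/3.

Res(f, -1/3) = (-5*exp(-1/3)/3)/(1/6 - I) = (-10/37 - 60*I/37)*exp(-1/3)

Final answer: (-10/37 - 60*I/37)*exp(-1/3)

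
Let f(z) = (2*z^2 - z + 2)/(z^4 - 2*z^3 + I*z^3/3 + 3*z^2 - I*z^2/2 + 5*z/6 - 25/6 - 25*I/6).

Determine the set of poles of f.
{-1 - I/3, 1/2 + 3*I/2, 1 - 2*I, 3/2 + I/2}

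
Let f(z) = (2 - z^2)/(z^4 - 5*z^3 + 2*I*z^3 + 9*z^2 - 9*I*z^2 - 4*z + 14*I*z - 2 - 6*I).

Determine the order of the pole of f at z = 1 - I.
Factor the denominator:
  z^4 - 5*z^3 + 2*I*z^3 + 9*z^2 - 9*I*z^2 - 4*z + 14*I*z - 2 - 6*I = (z - 1 + I)^3*(z - 2 - I)

The numerator P(z) = 2 - z^2 has P(1 - I) = 2 + 2*I ≠ 0, so no factor of (z - 1 + I) cancels.
Near z = 1 - I we can therefore write f(z) = g(z)/(z - 1 + I)^3 with g analytic at 1 - I and g(1 - I) ≠ 0 (g is the numerator divided by the remaining denominator factors).

Hence z = 1 - I is a pole of order 3.

Final answer: 3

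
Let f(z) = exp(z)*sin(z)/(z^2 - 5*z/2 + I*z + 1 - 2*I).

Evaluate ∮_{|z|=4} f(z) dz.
By the residue theorem, ∮_C f(z) dz = 2πi · (sum of the residues of f at the poles inside |z| = 4).

The denominator factors as (z - 1/2 + I)*(z - 2), so the singularities of f are simple poles at z = 1/2 - I, z = 2.
  |1/2 - I|² = 5/4 < 16 = 4², so this pole is inside the contour.
  |2|² = 4 < 16 = 4², so this pole is inside the contour.

With P(z) = exp(z)*sin(z) and Q(z) = z^2 - 5*z/2 + I*z + 1 - 2*I, each pole is simple, so Res(f, z₀) = P(z₀)/Q'(z₀) with Q'(z) = 2*z - 5/2 + I.
  Res(f, 1/2 - I) = P(1/2 - I)/Q'(1/2 - I) = (exp(1/2 - I)*sin(1/2 - I))/(-3/2 - I) = (-6/13 + 4*I/13)*exp(1/2 - I)*sin(1/2 - I)
  Res(f, 2) = P(2)/Q'(2) = (exp(2)*sin(2))/(3/2 + I) = (6/13 - 4*I/13)*exp(2)*sin(2)

Sum of residues inside C: (6/13 - 4*I/13)*exp(2)*sin(2) + (-6/13 + 4*I/13)*exp(1/2 - I)*sin(1/2 - I)
∮_C f(z) dz = 2πi · ((6/13 - 4*I/13)*exp(2)*sin(2) + (-6/13 + 4*I/13)*exp(1/2 - I)*sin(1/2 - I)) = pi*(-8/13 - 12*I/13)*exp(1/2 - I)*sin(1/2 - I) + pi*(8/13 + 12*I/13)*exp(2)*sin(2)

Final answer: pi*(-8/13 - 12*I/13)*exp(1/2 - I)*sin(1/2 - I) + pi*(8/13 + 12*I/13)*exp(2)*sin(2)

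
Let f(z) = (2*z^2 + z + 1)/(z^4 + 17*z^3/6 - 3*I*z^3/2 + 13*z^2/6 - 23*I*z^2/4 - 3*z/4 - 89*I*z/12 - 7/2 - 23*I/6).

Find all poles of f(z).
{-2, -1 - I, -1/2 + I, 2/3 + 3*I/2}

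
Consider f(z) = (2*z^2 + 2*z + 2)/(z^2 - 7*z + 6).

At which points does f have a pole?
{1, 6}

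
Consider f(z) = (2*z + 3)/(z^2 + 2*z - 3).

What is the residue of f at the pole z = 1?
Write f(z) = P(z)/Q(z) with P(z) = 2*z + 3 and Q(z) = z^2 + 2*z - 3.
The denominator factors as Q(z) = (z + 3)*(z - 1), so z = 1 is a simple zero of Q and P is analytic there; z = 1 is therefore a simple pole and
  Res(f, z₀) = P(z₀)/Q'(z₀).

Q'(z) = 2*z + 2, so Q'(1) = 4.
P(1) = 5.

Res(f, 1) = (5)/(4) = 5/4

Final answer: 5/4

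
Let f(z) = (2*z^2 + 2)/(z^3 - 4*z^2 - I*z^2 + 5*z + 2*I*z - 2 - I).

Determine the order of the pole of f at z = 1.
Factor the denominator:
  z^3 - 4*z^2 - I*z^2 + 5*z + 2*I*z - 2 - I = (z - 1)^2*(z - 2 - I)

The numerator P(z) = 2*z^2 + 2 has P(1) = 4 ≠ 0, so no factor of (z - 1) cancels.
Near z = 1 we can therefore write f(z) = g(z)/(z - 1)^2 with g analytic at 1 and g(1) ≠ 0 (g is the numerator divided by the remaining denominator factors).

Hence z = 1 is a pole of order 2.

Final answer: 2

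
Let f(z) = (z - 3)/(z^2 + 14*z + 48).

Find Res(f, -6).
-9/2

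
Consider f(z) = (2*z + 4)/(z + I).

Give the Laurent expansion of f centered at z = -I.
Put w = z - (-I), i.e. z = w - I. The denominator is w, so it suffices to rewrite the numerator in powers of w.

P(z) = 2*z + 4
P(w - I) = 4 - 2*I + 2*w

Dividing each term by w:
  f = (4 - 2*I)/w + 2

Substituting back w = z + I:
  f(z) = (4 - 2*I)/(z + I) + 2

The series is finite because the numerator is a polynomial; the negative powers form the principal part, and the coefficient of 1/(z + I) gives Res(f, -I) = 4 - 2*I.

Final answer: (4 - 2*I)/(z + I) + 2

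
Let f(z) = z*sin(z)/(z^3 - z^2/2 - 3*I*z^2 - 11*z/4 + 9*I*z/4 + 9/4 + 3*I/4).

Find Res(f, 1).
Write f(z) = P(z)/Q(z) with P(z) = z*sin(z) and Q(z) = z^3 - z^2/2 - 3*I*z^2 - 11*z/4 + 9*I*z/4 + 9/4 + 3*I/4.
The denominator factors as Q(z) = (z - 1)*(z - 3*I/2)*(z + 1/2 - 3*I/2), so z = 1 is a simple zero of Q and P is analytic there; z = 1 is therefore a simple pole and
  Res(f, z₀) = P(z₀)/Q'(z₀).

Q'(z) = 3*z^2 - z - 6*I*z - 11/4 + 9*I/4, so Q'(1) = -3/4 - 15*I/4.
P(1) = sin(1).

Res(f, 1) = (sin(1))/(-3/4 - 15*I/4) = (-2/39 + 10*I/39)*sin(1)

Final answer: (-2/39 + 10*I/39)*sin(1)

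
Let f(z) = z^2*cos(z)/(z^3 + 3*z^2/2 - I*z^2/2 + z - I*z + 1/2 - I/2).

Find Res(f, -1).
cos(1)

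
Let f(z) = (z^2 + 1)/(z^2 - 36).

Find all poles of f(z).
{-6, 6}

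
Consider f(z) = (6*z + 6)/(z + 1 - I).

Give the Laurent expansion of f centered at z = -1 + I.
Put w = z - (-1 + I), i.e. z = w - 1 + I. The denominator is w, so it suffices to rewrite the numerator in powers of w.

P(z) = 6*z + 6
P(w - 1 + I) = 6*I + 6*w

Dividing each term by w:
  f = 6*I/w + 6

Substituting back w = z + 1 - I:
  f(z) = 6*I/(z + 1 - I) + 6

The series is finite because the numerator is a polynomial; the negative powers form the principal part, and the coefficient of 1/(z + 1 - I) gives Res(f, -1 + I) = 6*I.

Final answer: 6*I/(z + 1 - I) + 6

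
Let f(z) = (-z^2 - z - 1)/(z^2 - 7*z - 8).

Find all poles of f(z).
{-1, 8}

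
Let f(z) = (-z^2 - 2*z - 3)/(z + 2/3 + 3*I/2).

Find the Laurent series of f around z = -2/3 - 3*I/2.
Put w = z - (-2/3 - 3*I/2), i.e. z = w - 2/3 - 3*I/2. The denominator is w, so it suffices to rewrite the numerator in powers of w.

P(z) = -z^2 - 2*z - 3
P(w - 2/3 - 3*I/2) = 5/36 + I + (-2/3 + 3*I)*w - w^2

Dividing each term by w:
  f = (5/36 + I)/w - 2/3 + 3*I - w

Substituting back w = z + 2/3 + 3*I/2:
  f(z) = (5/36 + I)/(z + 2/3 + 3*I/2) - 2/3 + 3*I - (z + 2/3 + 3*I/2)

The series is finite because the numerator is a polynomial; the negative powers form the principal part, and the coefficient of 1/(z + 2/3 + 3*I/2) gives Res(f, -2/3 - 3*I/2) = 5/36 + I.

Final answer: (5/36 + I)/(z + 2/3 + 3*I/2) - 2/3 + 3*I - (z + 2/3 + 3*I/2)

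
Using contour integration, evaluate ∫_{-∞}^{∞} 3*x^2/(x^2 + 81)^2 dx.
Let f(z) = 3*z^2/(z^2 + 81)^2. The denominator has no real zeros and deg Q - deg P = 2 ≥ 2, so the integral of f over the upper semicircle |z| = R tends to 0 as R → ∞. Closing the contour in the upper half-plane,
  ∫_{-∞}^{∞} f(x) dx = 2πi · Σ Res(f, z_k)  over the poles with Im z_k > 0.

Zeros of the denominator: z^2 + 81 = 0 gives z = ±9*I.
Upper half-plane: z = 9*I (a pole of order 2).

Write f(z) = g(z)/(z - 9*I)^2 with g(z) = 3*z^2/(z + 9*I)^2. For a double pole, Res(f, z₀) = g'(z₀):
  g'(z) = 54*I*z/(z + 9*I)^3
  Res(f, 9*I) = g'(9*I) = -I/12

∫_{-∞}^{∞} f(x) dx = 2πi · (-I/12) = pi/6

Final answer: pi/6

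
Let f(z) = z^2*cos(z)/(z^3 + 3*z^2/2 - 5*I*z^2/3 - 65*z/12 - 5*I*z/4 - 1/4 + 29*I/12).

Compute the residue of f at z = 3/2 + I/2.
Write f(z) = P(z)/Q(z) with P(z) = z^2*cos(z) and Q(z) = z^3 + 3*z^2/2 - 5*I*z^2/3 - 65*z/12 - 5*I*z/4 - 1/4 + 29*I/12.
The denominator factors as Q(z) = (z - 3/2 - I/2)*(z - I/2)*(z + 3 - 2*I/3), so z = 3/2 + I/2 is a simple zero of Q and P is analytic there; z = 3/2 + I/2 is therefore a simple pole and
  Res(f, z₀) = P(z₀)/Q'(z₀).

Q'(z) = 3*z^2 + 3*z - 10*I*z/3 - 65/12 - 5*I/4, so Q'(3/2 + I/2) = 27/4 - I/4.
P(3/2 + I/2) = (2 + 3*I/2)*cos(3/2 + I/2).

Res(f, 3/2 + I/2) = ((2 + 3*I/2)*cos(3/2 + I/2))/(27/4 - I/4) = (21/73 + 17*I/73)*cos(3/2 + I/2)

Final answer: (21/73 + 17*I/73)*cos(3/2 + I/2)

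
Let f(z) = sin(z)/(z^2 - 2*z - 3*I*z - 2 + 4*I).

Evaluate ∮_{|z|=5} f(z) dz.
By the residue theorem, ∮_C f(z) dz = 2πi · (sum of the residues of f at the poles inside |z| = 5).

The denominator factors as (z - 2 - I)*(z - 2*I), so the singularities of f are simple poles at z = 2 + I, z = 2*I.
  |2 + I|² = 5 < 25 = 5², so this pole is inside the contour.
  |2*I|² = 4 < 25 = 5², so this pole is inside the contour.

With P(z) = sin(z) and Q(z) = z^2 - 2*z - 3*I*z - 2 + 4*I, each pole is simple, so Res(f, z₀) = P(z₀)/Q'(z₀) with Q'(z) = 2*z - 2 - 3*I.
  Res(f, 2 + I) = P(2 + I)/Q'(2 + I) = (sin(2 + I))/(2 - I) = (2/5 + I/5)*sin(2 + I)
  Res(f, 2*I) = P(2*I)/Q'(2*I) = (I*sinh(2))/(-2 + I) = (1/5 - 2*I/5)*sinh(2)

Sum of residues inside C: (1/5 - 2*I/5)*sinh(2) + (2/5 + I/5)*sin(2 + I)
∮_C f(z) dz = 2πi · ((1/5 - 2*I/5)*sinh(2) + (2/5 + I/5)*sin(2 + I)) = pi*(-2/5 + 4*I/5)*sin(2 + I) + pi*(4/5 + 2*I/5)*sinh(2)

Final answer: pi*(-2/5 + 4*I/5)*sin(2 + I) + pi*(4/5 + 2*I/5)*sinh(2)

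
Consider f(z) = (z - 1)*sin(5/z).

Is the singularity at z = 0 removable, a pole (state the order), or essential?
essential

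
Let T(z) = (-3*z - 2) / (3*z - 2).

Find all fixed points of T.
T(z) = z means -3*z - 2 = z*(3*z - 2), i.e.
  3*z^2 + z + 2 = 0.
Discriminant: (1)^2 - 4*(3)*(2) = -23, so the roots are complex conjugates.
  z = (-1 ± I*sqrt(23))/(2*(3))
Fixed points: {-1/6 - sqrt(23)*I/6, -1/6 + sqrt(23)*I/6}

Final answer: {-1/6 - sqrt(23)*I/6, -1/6 + sqrt(23)*I/6}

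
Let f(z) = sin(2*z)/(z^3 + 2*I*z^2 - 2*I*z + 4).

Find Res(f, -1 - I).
Write f(z) = P(z)/Q(z) with P(z) = sin(2*z) and Q(z) = z^3 + 2*I*z^2 - 2*I*z + 4.
The denominator factors as Q(z) = (z - 1 - I)*(z + 2*I)*(z + 1 + I), so z = -1 - I is a simple zero of Q and P is analytic there; z = -1 - I is therefore a simple pole and
  Res(f, z₀) = P(z₀)/Q'(z₀).

Q'(z) = 3*z^2 + 4*I*z - 2*I, so Q'(-1 - I) = 4.
P(-1 - I) = -sin(2 + 2*I).

Res(f, -1 - I) = (-sin(2 + 2*I))/(4) = -sin(2 + 2*I)/4

Final answer: -sin(2 + 2*I)/4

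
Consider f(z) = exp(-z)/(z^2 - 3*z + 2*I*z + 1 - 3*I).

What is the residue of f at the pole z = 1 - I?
Write f(z) = P(z)/Q(z) with P(z) = exp(-z) and Q(z) = z^2 - 3*z + 2*I*z + 1 - 3*I.
The denominator factors as Q(z) = (z - 1 + I)*(z - 2 + I), so z = 1 - I is a simple zero of Q and P is analytic there; z = 1 - I is therefore a simple pole and
  Res(f, z₀) = P(z₀)/Q'(z₀).

Q'(z) = 2*z - 3 + 2*I, so Q'(1 - I) = -1.
P(1 - I) = exp(-1 + I).

Res(f, 1 - I) = (exp(-1 + I))/(-1) = -exp(-1 + I)

Final answer: -exp(-1 + I)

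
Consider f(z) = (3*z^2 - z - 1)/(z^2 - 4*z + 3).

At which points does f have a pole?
{1, 3}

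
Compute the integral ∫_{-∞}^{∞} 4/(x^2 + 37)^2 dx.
Let f(z) = 4/(z^2 + 37)^2. The denominator has no real zeros and deg Q - deg P = 4 ≥ 2, so the integral of f over the upper semicircle |z| = R tends to 0 as R → ∞. Closing the contour in the upper half-plane,
  ∫_{-∞}^{∞} f(x) dx = 2πi · Σ Res(f, z_k)  over the poles with Im z_k > 0.

Zeros of the denominator: z^2 + 37 = 0 gives z = ±sqrt(37)*I.
Upper half-plane: z = sqrt(37)*I (a pole of order 2).

Write f(z) = g(z)/(z - sqrt(37)*I)^2 with g(z) = 4/(z + sqrt(37)*I)^2. For a double pole, Res(f, z₀) = g'(z₀):
  g'(z) = -8/(z + sqrt(37)*I)^3
  Res(f, sqrt(37)*I) = g'(sqrt(37)*I) = -sqrt(37)*I/1369

∫_{-∞}^{∞} f(x) dx = 2πi · (-sqrt(37)*I/1369) = 2*sqrt(37)*pi/1369

Final answer: 2*sqrt(37)*pi/1369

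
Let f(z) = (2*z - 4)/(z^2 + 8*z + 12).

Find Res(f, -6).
4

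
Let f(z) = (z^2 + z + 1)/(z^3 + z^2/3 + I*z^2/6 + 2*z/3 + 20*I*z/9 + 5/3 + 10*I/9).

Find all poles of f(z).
The singularities of f are the zeros of the denominator. Factoring,
  z^3 + z^2/3 + I*z^2/6 + 2*z/3 + 20*I*z/9 + 5/3 + 10*I/9 = (z + 1/3 - I)*(z - 1 + 3*I/2)*(z + 1 - I/3)
so the candidates are z = -1/3 + I, z = 1 - 3*I/2, z = -1 + I/3.

Check the numerator P(z) = z^2 + z + 1 at each one:
  P(-1/3 + I) = -2/9 + I/3 ≠ 0, so z = -1/3 + I is a (simple) pole.
  P(1 - 3*I/2) = 3/4 - 9*I/2 ≠ 0, so z = 1 - 3*I/2 is a (simple) pole.
  P(-1 + I/3) = 8/9 - I/3 ≠ 0, so z = -1 + I/3 is a (simple) pole.

Poles of f: {-1 + I/3, -1/3 + I, 1 - 3*I/2}

Final answer: {-1 + I/3, -1/3 + I, 1 - 3*I/2}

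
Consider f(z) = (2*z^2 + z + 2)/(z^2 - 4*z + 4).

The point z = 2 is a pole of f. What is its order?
Factor the denominator:
  z^2 - 4*z + 4 = (z - 2)^2

The numerator P(z) = 2*z^2 + z + 2 has P(2) = 12 ≠ 0, so no factor of (z - 2) cancels.
Near z = 2 we can therefore write f(z) = g(z)/(z - 2)^2 with g analytic at 2 and g(2) ≠ 0 (g is just the numerator).

Hence z = 2 is a pole of order 2.

Final answer: 2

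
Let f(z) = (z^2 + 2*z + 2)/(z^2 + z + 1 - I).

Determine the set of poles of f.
The singularities of f are the zeros of the denominator. Factoring,
  z^2 + z + 1 - I = (z + 1 + I)*(z - I)
so the candidates are z = -1 - I, z = I.

Check the numerator P(z) = z^2 + 2*z + 2 at each one:
  P(-1 - I) = 0, so the factor (z + 1 + I) cancels and z = -1 - I is only a removable singularity, not a pole.
  P(I) = 1 + 2*I ≠ 0, so z = I is a (simple) pole.

Poles of f: {I}

Final answer: {I}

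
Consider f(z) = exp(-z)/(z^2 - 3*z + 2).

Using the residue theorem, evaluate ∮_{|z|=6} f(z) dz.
By the residue theorem, ∮_C f(z) dz = 2πi · (sum of the residues of f at the poles inside |z| = 6).

The denominator factors as (z - 2)*(z - 1), so the singularities of f are simple poles at z = 2, z = 1.
  |2|² = 4 < 36 = 6², so this pole is inside the contour.
  |1|² = 1 < 36 = 6², so this pole is inside the contour.

With P(z) = exp(-z) and Q(z) = z^2 - 3*z + 2, each pole is simple, so Res(f, z₀) = P(z₀)/Q'(z₀) with Q'(z) = 2*z - 3.
  Res(f, 2) = P(2)/Q'(2) = (exp(-2))/(1) = exp(-2)
  Res(f, 1) = P(1)/Q'(1) = (exp(-1))/(-1) = -exp(-1)

Sum of residues inside C: -exp(-1) + exp(-2)
∮_C f(z) dz = 2πi · (-exp(-1) + exp(-2)) = -2*I*pi*exp(-1) + 2*I*pi*exp(-2)

Final answer: -2*I*pi*exp(-1) + 2*I*pi*exp(-2)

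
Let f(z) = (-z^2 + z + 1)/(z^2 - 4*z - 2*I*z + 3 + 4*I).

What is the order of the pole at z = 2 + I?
2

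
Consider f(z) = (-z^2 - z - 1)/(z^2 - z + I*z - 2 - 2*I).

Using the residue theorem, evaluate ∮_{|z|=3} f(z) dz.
By the residue theorem, ∮_C f(z) dz = 2πi · (sum of the residues of f at the poles inside |z| = 3).

The denominator factors as (z + 1 + I)*(z - 2), so the singularities of f are simple poles at z = -1 - I, z = 2.
  |-1 - I|² = 2 < 9 = 3², so this pole is inside the contour.
  |2|² = 4 < 9 = 3², so this pole is inside the contour.

With P(z) = -z^2 - z - 1 and Q(z) = z^2 - z + I*z - 2 - 2*I, each pole is simple, so Res(f, z₀) = P(z₀)/Q'(z₀) with Q'(z) = 2*z - 1 + I.
  Res(f, -1 - I) = P(-1 - I)/Q'(-1 - I) = (-I)/(-3 - I) = 1/10 + 3*I/10
  Res(f, 2) = P(2)/Q'(2) = (-7)/(3 + I) = -21/10 + 7*I/10

Sum of residues inside C: -2 + I
∮_C f(z) dz = 2πi · (-2 + I) = pi*(-2 - 4*I)

Final answer: pi*(-2 - 4*I)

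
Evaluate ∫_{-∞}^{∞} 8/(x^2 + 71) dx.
Let f(z) = 8/(z^2 + 71). The denominator has no real zeros and deg Q - deg P = 2 ≥ 2, so the integral of f over the upper semicircle |z| = R tends to 0 as R → ∞. Closing the contour in the upper half-plane,
  ∫_{-∞}^{∞} f(x) dx = 2πi · Σ Res(f, z_k)  over the poles with Im z_k > 0.

Zeros of the denominator: z^2 + 71 = 0 gives z = ±sqrt(71)*I.
Upper half-plane: z = sqrt(71)*I (simple).

Each pole is a simple zero of Q(z) = z^2 + 71, so Res(f, z₀) = P(z₀)/Q'(z₀) with P(z) = 8, Q'(z) = 2*z:
  Res(f, sqrt(71)*I) = (8)/(2*sqrt(71)*I) = -4*sqrt(71)*I/71

∫_{-∞}^{∞} f(x) dx = 2πi · (-4*sqrt(71)*I/71) = 8*sqrt(71)*pi/71

Final answer: 8*sqrt(71)*pi/71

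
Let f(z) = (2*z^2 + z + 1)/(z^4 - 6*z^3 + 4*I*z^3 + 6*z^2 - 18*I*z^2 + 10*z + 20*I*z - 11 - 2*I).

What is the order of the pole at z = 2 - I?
Factor the denominator:
  z^4 - 6*z^3 + 4*I*z^3 + 6*z^2 - 18*I*z^2 + 10*z + 20*I*z - 11 - 2*I = (z - 2 + I)^3*(z + I)

The numerator P(z) = 2*z^2 + z + 1 has P(2 - I) = 9 - 9*I ≠ 0, so no factor of (z - 2 + I) cancels.
Near z = 2 - I we can therefore write f(z) = g(z)/(z - 2 + I)^3 with g analytic at 2 - I and g(2 - I) ≠ 0 (g is the numerator divided by the remaining denominator factors).

Hence z = 2 - I is a pole of order 3.

Final answer: 3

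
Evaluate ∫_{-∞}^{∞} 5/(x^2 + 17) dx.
Let f(z) = 5/(z^2 + 17). The denominator has no real zeros and deg Q - deg P = 2 ≥ 2, so the integral of f over the upper semicircle |z| = R tends to 0 as R → ∞. Closing the contour in the upper half-plane,
  ∫_{-∞}^{∞} f(x) dx = 2πi · Σ Res(f, z_k)  over the poles with Im z_k > 0.

Zeros of the denominator: z^2 + 17 = 0 gives z = ±sqrt(17)*I.
Upper half-plane: z = sqrt(17)*I (simple).

Each pole is a simple zero of Q(z) = z^2 + 17, so Res(f, z₀) = P(z₀)/Q'(z₀) with P(z) = 5, Q'(z) = 2*z:
  Res(f, sqrt(17)*I) = (5)/(2*sqrt(17)*I) = -5*sqrt(17)*I/34

∫_{-∞}^{∞} f(x) dx = 2πi · (-5*sqrt(17)*I/34) = 5*sqrt(17)*pi/17

Final answer: 5*sqrt(17)*pi/17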